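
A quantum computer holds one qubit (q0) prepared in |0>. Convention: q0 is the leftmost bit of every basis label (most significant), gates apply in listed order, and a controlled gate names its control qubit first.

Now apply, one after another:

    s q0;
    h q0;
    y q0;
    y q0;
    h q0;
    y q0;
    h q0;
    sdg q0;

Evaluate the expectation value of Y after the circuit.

The observable Y averages to 1.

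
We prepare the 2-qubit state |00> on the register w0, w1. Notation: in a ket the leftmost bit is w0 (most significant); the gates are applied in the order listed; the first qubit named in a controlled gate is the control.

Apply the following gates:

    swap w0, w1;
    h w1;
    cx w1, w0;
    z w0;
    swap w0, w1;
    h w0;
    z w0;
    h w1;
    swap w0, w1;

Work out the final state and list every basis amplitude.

After the circuit, the state carries amplitude 0 on |00>, -sqrt(2)/2 on |01>, sqrt(2)/2 on |10>, 0 on |11>.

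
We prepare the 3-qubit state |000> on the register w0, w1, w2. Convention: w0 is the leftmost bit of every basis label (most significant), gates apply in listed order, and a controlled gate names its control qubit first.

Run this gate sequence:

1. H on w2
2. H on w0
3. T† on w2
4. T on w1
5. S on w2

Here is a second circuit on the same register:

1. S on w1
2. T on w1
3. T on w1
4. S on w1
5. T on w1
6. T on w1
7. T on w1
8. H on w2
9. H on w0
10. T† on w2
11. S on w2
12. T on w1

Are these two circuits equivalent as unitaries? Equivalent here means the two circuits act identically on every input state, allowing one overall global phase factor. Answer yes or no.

No — the two circuits implement different unitaries, even allowing a global phase.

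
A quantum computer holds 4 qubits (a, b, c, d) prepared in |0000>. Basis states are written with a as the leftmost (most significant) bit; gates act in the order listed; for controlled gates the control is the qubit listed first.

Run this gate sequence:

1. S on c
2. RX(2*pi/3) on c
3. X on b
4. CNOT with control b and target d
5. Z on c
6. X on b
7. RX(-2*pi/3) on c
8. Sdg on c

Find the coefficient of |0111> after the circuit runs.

The amplitude on |0111> is 0.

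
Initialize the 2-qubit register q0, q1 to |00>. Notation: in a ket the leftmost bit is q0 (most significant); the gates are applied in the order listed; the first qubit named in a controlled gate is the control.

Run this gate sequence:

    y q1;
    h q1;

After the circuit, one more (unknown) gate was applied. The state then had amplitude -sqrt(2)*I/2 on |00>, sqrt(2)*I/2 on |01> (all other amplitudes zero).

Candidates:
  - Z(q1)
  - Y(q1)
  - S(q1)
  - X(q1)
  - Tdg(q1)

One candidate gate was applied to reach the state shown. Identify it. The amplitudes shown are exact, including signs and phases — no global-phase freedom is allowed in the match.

The unique candidate consistent with the amplitudes is X(q1).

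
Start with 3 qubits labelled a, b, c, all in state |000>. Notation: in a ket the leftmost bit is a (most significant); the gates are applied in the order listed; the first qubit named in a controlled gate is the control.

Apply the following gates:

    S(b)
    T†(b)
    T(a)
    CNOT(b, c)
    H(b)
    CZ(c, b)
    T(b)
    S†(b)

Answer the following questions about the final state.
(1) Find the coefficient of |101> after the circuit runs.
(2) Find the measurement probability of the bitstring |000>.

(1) |101> carries amplitude 0 in the final state.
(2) Outcome |000> occurs with probability 1/2.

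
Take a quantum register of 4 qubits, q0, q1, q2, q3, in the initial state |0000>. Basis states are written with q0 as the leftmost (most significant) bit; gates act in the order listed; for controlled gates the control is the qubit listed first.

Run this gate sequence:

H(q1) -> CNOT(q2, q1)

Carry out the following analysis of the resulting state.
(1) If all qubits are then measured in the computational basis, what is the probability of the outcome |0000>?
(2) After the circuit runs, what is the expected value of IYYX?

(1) The probability of measuring |0000> is 1/2.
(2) The observable IYYX averages to 0.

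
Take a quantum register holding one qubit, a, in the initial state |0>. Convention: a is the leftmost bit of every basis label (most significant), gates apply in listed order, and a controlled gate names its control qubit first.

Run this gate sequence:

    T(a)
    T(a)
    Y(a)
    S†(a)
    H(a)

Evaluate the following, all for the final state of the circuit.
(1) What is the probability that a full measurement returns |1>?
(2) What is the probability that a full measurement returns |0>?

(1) Outcome |1> occurs with probability 1/2.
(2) The probability of measuring |0> is 1/2.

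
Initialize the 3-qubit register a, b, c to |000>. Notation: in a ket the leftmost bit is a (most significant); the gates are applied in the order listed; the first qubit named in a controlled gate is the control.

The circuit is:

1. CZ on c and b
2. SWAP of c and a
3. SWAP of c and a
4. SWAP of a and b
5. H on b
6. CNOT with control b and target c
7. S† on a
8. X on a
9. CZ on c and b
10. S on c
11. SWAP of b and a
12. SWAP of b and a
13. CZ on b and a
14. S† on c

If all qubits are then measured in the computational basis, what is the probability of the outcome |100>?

The probability of measuring |100> is 1/2.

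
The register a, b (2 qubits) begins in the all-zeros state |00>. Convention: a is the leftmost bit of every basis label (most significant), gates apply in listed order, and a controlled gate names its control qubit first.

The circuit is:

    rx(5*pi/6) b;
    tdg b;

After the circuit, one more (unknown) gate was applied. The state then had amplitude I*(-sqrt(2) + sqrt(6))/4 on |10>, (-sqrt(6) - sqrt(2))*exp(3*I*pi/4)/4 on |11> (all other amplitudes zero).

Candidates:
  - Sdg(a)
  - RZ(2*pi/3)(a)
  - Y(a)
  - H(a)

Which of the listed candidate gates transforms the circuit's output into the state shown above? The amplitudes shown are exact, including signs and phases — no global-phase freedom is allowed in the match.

The applied gate was Y(a).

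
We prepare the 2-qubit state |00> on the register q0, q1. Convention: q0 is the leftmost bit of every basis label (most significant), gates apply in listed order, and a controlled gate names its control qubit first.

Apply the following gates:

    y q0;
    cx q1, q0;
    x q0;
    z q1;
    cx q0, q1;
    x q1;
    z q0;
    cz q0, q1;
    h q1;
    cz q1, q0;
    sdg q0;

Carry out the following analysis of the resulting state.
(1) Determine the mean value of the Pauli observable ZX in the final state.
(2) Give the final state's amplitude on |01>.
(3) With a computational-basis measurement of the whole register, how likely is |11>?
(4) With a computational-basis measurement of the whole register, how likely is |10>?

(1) The observable ZX averages to -1.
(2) The final state's coefficient on |01> equals -sqrt(2)*I/2.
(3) The probability of measuring |11> is 0.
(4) The probability of measuring |10> is 0.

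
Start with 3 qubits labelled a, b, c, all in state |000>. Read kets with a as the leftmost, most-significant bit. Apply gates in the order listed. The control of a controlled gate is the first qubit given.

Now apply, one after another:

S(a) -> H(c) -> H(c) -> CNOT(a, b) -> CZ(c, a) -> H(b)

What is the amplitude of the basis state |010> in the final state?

|010> carries amplitude sqrt(2)/2 in the final state. Key observation: steps 2-3 multiply out to the identity, so the circuit reduces to the remaining gates.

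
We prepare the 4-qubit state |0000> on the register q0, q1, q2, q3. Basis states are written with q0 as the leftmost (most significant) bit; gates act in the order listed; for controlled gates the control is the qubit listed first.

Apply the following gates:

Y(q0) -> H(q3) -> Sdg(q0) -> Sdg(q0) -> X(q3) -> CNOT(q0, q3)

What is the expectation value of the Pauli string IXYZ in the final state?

The expectation value of IXYZ is 0.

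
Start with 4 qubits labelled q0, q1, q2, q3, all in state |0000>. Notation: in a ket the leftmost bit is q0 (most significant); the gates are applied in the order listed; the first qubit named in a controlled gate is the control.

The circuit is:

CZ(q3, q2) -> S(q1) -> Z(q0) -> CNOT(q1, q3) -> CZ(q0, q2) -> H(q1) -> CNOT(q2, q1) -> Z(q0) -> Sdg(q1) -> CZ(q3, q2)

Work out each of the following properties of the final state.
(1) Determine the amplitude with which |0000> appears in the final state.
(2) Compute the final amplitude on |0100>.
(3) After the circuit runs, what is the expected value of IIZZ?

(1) The amplitude on |0000> is sqrt(2)/2.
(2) The final state's coefficient on |0100> equals -sqrt(2)*I/2.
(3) The observable IIZZ averages to 1.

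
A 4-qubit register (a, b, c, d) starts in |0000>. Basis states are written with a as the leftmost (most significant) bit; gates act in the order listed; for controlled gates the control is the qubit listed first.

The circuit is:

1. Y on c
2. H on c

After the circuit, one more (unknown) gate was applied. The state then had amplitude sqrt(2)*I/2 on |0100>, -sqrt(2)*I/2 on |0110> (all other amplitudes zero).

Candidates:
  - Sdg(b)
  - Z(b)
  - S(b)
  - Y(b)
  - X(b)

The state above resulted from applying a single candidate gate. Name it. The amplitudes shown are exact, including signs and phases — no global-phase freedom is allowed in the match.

It was X(b) that produced the state shown.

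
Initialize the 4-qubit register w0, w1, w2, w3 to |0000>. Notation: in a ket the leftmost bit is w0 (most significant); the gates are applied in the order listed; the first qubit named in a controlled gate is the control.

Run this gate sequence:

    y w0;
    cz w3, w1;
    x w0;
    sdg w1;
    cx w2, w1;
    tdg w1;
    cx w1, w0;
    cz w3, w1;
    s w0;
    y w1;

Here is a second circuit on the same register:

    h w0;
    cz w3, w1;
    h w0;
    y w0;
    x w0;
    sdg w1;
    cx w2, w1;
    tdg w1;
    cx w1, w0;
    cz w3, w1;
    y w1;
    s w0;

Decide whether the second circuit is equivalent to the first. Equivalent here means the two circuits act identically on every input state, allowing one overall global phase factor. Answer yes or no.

Yes, they are equivalent — the unitaries differ by at most a global phase.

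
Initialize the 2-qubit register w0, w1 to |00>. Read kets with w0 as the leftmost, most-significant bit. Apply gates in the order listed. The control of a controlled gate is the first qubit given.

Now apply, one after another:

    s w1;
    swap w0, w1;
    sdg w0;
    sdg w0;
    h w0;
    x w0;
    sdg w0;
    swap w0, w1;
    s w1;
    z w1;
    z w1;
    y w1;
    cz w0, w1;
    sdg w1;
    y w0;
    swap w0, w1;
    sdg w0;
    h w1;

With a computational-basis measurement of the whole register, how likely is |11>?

The probability of measuring |11> is 1/4.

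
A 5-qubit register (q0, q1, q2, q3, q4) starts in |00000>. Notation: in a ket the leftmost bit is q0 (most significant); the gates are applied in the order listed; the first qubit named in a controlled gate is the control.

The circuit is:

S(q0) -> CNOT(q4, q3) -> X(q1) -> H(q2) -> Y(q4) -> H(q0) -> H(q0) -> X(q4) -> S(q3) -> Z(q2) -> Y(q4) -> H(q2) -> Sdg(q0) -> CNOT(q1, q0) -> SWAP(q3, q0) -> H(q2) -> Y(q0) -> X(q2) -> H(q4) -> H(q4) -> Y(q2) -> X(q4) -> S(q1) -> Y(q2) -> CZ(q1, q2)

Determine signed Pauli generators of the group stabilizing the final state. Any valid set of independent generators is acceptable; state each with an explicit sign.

The stabilizer group can be generated by +IIXII, -ZIIII, -IZIII, -IIIZI, +IIIIZ, among other valid generating sets. Key observation: gates 19-20 undo each other exactly, leaving only the rest of the circuit to track.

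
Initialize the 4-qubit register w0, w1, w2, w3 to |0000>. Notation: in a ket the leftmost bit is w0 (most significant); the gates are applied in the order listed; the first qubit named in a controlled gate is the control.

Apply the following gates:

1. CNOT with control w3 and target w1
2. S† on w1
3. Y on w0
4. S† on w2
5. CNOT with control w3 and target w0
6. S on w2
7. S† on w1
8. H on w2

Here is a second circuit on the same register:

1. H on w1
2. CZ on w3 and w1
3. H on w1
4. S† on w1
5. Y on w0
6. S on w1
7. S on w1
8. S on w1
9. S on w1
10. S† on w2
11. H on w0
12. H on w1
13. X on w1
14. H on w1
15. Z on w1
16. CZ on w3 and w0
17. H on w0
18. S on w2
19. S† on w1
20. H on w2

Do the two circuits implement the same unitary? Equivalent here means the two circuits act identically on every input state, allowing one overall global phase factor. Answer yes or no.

Yes, they are equivalent — the unitaries differ by at most a global phase.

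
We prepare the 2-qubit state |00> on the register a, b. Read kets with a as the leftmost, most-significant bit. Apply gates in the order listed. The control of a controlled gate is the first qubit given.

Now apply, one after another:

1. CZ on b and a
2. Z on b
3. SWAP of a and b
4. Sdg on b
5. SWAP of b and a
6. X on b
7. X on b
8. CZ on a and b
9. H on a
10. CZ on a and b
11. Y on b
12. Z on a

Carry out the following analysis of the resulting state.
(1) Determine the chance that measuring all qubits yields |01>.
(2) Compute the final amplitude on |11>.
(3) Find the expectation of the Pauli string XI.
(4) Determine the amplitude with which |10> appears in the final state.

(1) The probability of measuring |01> is 1/2.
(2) The amplitude on |11> is -sqrt(2)*I/2.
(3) The observable XI averages to -1.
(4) |10> carries amplitude 0 in the final state.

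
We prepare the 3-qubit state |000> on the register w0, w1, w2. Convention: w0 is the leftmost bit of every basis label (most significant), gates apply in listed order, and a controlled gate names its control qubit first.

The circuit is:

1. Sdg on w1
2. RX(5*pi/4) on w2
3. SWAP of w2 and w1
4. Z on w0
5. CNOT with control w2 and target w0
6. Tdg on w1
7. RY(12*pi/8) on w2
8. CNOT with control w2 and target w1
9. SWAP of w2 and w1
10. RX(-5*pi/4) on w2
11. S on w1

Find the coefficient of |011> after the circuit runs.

The final state's coefficient on |011> equals -I/4 + exp(I*pi/4)/4 + sqrt(2)*exp(I*pi/4)/4 + sqrt(2)*I/4.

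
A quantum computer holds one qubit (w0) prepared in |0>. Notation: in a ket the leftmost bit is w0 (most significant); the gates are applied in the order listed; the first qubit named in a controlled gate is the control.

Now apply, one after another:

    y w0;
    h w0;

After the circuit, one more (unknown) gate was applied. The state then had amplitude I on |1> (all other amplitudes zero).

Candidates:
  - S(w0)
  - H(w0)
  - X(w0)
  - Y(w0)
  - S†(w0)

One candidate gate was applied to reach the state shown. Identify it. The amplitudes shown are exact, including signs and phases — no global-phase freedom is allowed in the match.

The applied gate was H(w0).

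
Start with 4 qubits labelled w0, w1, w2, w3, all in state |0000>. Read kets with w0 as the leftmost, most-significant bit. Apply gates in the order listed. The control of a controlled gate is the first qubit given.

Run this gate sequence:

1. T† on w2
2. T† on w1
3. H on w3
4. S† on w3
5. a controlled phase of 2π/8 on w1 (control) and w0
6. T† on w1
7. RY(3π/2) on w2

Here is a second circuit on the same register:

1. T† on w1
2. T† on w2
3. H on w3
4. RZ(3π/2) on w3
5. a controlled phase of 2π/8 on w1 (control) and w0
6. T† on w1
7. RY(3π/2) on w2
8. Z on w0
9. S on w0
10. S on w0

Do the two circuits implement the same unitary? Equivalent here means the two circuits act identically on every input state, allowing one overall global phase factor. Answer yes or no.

Yes, they are equivalent — the unitaries differ by at most a global phase.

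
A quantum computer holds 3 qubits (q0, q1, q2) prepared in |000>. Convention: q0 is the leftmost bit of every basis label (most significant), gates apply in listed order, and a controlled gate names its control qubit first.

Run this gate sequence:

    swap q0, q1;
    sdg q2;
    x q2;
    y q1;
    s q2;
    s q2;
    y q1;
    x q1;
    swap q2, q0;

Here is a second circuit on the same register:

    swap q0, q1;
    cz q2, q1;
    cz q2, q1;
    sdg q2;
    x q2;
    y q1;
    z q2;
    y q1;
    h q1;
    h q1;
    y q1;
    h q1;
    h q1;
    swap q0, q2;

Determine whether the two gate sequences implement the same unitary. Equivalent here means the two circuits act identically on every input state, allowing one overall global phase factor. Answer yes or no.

No: there is an input state on which the two circuits produce genuinely different outputs (not merely differing by a phase).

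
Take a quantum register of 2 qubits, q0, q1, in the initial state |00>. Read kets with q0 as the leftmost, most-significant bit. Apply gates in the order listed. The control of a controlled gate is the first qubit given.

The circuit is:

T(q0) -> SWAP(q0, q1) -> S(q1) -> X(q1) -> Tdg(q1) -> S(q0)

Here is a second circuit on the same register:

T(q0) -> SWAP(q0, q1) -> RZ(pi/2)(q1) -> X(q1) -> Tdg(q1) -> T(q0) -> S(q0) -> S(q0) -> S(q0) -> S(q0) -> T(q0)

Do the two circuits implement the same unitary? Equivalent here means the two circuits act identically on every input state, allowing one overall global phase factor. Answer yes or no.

Yes — the two circuits implement the same unitary up to a global phase.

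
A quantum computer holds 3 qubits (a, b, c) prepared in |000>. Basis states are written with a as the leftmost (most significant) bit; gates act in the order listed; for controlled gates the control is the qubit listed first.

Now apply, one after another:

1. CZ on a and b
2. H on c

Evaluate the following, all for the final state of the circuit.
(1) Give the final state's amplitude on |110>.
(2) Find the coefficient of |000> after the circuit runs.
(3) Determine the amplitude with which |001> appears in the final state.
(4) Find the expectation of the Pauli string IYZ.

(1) The amplitude on |110> is 0.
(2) |000> carries amplitude sqrt(2)/2 in the final state.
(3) |001> carries amplitude sqrt(2)/2 in the final state.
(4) The observable IYZ averages to 0.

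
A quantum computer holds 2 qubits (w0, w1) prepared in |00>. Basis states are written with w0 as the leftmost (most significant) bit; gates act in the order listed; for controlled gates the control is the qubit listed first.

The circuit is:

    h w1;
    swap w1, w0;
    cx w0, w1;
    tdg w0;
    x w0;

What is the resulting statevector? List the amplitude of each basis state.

The final amplitudes are 0 on |00>, -sqrt(2)*exp(3*I*pi/4)/2 on |01>, sqrt(2)/2 on |10>, 0 on |11>.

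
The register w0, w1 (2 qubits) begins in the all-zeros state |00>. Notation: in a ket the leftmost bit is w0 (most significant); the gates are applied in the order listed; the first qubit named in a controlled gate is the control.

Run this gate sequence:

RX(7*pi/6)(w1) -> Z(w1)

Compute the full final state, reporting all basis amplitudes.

The resulting statevector has amplitude -sqrt(6)/4 + sqrt(2)/4 on |00>, I*(sqrt(2) + sqrt(6))/4 on |01>, 0 on |10>, 0 on |11>.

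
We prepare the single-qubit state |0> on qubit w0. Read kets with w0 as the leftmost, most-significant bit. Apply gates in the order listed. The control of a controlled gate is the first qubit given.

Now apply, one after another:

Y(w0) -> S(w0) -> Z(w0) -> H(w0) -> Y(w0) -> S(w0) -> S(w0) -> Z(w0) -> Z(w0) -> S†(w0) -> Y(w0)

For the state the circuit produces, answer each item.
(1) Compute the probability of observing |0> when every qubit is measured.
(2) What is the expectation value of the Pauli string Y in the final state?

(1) The probability of measuring |0> is 1/2.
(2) In the final state, Y has expectation 1.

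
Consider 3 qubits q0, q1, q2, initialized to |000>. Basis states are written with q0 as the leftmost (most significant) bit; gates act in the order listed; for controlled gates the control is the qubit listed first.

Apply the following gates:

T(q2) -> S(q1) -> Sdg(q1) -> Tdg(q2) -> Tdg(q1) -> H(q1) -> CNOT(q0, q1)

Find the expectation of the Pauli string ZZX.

In the final state, ZZX has expectation 0. Key observation: the block from step 2 through step 3 cancels to the identity and can be dropped.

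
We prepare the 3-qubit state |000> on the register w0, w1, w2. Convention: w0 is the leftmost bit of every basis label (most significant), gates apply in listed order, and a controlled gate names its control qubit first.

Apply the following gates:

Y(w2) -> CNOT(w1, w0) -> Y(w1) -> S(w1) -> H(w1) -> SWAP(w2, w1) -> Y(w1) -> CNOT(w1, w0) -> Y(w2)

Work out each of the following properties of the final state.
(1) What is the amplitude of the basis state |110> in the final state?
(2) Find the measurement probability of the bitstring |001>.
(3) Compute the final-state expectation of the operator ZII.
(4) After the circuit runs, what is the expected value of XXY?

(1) The amplitude on |110> is 0.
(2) The probability of measuring |001> is 1/2.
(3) In the final state, ZII has expectation 1.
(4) The expectation value of XXY is 0.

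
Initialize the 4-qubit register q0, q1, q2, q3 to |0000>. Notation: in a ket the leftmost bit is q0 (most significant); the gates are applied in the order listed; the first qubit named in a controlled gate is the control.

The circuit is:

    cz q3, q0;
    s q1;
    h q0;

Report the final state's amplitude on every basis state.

The final amplitudes are sqrt(2)/2 on |0000>, sqrt(2)/2 on |1000>, and 0 on every other basis state.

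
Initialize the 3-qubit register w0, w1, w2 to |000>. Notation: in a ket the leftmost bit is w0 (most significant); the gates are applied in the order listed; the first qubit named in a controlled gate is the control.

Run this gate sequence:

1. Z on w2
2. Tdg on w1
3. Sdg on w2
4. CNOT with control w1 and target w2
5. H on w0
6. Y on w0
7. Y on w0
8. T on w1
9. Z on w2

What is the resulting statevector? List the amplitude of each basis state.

The final amplitudes are sqrt(2)/2 on |000>, sqrt(2)/2 on |100>, and 0 on every other basis state.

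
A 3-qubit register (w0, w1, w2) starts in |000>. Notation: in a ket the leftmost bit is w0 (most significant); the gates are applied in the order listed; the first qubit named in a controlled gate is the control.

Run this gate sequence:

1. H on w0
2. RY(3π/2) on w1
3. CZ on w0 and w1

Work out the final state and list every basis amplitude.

After the circuit, the state carries amplitude -1/2 on |000>, 0 on |001>, 1/2 on |010>, 0 on |011>, -1/2 on |100>, 0 on |101>, -1/2 on |110>, 0 on |111>.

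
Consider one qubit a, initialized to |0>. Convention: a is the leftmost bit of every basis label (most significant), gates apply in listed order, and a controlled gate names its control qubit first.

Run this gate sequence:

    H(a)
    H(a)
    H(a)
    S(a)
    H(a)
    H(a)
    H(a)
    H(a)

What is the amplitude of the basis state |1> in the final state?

The amplitude on |1> is sqrt(2)*I/2.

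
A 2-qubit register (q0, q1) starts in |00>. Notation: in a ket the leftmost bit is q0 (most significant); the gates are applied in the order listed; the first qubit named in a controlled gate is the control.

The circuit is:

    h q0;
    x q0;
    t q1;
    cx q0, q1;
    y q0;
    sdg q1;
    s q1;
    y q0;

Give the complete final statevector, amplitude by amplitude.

The final amplitudes are sqrt(2)/2 on |00>, 0 on |01>, 0 on |10>, sqrt(2)/2 on |11>. Key observation: gates 5-8 undo each other exactly, leaving only the rest of the circuit to track.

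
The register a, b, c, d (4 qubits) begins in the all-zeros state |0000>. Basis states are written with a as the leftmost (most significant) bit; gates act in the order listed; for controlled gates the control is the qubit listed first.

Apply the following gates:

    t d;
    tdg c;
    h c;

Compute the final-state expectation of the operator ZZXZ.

The expectation value of ZZXZ is 1.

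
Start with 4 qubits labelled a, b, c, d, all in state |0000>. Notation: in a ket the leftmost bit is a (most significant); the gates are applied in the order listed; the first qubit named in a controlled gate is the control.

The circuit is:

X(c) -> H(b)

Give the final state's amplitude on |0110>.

The final state's coefficient on |0110> equals sqrt(2)/2.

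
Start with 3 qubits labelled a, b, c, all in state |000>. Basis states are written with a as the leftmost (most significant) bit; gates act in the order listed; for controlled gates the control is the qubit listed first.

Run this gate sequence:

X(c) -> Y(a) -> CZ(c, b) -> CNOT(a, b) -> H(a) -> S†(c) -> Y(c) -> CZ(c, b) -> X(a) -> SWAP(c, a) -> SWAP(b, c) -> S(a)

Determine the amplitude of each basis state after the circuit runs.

The final amplitudes are sqrt(2)*I/2 on |001>, -sqrt(2)*I/2 on |011>, and 0 on every other basis state.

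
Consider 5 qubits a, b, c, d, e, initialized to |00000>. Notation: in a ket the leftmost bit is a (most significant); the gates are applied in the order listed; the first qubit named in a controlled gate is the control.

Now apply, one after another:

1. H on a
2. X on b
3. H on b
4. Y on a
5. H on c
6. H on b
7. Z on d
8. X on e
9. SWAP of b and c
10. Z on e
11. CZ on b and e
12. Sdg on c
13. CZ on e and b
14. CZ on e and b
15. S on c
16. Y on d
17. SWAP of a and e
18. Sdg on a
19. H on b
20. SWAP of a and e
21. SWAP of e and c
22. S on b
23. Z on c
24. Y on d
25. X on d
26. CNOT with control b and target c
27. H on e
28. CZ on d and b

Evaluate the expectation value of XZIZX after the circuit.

The observable XZIZX averages to 1. Key observation: steps 12-15 multiply out to the identity, so the circuit reduces to the remaining gates.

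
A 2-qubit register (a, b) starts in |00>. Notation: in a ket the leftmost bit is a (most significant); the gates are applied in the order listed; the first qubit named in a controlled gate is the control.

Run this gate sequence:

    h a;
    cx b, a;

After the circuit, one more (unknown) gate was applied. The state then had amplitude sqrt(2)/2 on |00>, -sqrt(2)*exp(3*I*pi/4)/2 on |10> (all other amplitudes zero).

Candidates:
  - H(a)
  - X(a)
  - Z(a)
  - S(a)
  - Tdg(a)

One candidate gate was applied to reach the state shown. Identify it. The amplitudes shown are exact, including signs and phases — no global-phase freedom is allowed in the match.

The applied gate was Tdg(a).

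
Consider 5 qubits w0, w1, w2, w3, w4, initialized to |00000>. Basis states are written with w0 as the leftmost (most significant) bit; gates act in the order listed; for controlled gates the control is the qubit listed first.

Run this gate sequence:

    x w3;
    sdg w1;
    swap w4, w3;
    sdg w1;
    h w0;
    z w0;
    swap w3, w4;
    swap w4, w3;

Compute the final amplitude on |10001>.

The amplitude on |10001> is -sqrt(2)/2.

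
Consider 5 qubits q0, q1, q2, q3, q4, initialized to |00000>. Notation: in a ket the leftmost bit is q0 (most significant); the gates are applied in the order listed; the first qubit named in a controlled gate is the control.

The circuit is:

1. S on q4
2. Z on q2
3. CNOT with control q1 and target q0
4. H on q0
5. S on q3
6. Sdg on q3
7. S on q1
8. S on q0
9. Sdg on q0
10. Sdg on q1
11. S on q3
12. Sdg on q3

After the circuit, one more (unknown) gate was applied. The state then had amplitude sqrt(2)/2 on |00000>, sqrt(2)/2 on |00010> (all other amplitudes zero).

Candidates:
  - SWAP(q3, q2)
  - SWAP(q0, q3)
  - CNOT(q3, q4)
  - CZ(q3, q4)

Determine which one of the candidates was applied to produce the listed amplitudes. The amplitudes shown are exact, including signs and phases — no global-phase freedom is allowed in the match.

The unique candidate consistent with the amplitudes is SWAP(q0, q3). Key observation: gates 5-12 undo each other exactly, leaving only the rest of the circuit to track.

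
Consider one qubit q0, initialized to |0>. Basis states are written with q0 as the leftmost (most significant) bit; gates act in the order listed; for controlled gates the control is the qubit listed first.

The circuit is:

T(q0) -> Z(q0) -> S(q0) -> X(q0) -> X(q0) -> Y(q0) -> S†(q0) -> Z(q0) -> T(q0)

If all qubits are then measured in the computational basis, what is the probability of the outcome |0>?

Outcome |0> occurs with probability 0.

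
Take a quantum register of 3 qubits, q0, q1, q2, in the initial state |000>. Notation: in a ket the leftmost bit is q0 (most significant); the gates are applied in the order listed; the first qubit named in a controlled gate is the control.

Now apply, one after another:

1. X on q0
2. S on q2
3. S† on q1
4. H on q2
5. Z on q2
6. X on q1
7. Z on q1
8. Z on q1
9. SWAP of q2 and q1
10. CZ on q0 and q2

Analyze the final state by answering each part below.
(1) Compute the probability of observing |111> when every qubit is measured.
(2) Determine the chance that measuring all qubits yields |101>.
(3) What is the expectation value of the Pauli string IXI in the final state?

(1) The probability of measuring |111> is 1/2.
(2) Outcome |101> occurs with probability 1/2.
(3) The expectation value of IXI is -1.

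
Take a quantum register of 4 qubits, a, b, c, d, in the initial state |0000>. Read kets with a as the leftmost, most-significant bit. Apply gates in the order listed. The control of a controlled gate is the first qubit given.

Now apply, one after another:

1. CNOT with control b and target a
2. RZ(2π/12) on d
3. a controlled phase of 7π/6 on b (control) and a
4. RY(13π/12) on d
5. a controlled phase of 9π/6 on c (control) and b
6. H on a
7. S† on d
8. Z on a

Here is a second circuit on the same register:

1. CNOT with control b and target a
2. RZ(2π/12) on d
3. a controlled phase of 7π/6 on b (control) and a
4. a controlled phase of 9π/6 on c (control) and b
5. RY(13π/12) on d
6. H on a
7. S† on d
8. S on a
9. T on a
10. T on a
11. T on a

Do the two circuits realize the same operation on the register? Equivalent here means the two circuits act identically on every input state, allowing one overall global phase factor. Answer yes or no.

No — the two circuits implement different unitaries, even allowing a global phase.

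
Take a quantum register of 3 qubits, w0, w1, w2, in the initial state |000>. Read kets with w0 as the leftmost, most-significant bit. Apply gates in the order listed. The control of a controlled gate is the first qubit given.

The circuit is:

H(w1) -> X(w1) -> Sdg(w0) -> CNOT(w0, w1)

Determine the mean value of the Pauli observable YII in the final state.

The expectation value of YII is 0.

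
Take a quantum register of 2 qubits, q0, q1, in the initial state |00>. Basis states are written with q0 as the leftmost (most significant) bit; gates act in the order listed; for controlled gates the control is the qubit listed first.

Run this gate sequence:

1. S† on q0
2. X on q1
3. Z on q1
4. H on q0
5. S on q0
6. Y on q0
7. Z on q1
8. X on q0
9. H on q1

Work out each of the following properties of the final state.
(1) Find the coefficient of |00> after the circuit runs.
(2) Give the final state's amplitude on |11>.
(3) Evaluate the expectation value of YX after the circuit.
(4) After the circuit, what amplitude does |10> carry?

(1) The final state's coefficient on |00> equals I/2.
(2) |11> carries amplitude -1/2 in the final state.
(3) The observable YX averages to 1.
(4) |10> carries amplitude 1/2 in the final state.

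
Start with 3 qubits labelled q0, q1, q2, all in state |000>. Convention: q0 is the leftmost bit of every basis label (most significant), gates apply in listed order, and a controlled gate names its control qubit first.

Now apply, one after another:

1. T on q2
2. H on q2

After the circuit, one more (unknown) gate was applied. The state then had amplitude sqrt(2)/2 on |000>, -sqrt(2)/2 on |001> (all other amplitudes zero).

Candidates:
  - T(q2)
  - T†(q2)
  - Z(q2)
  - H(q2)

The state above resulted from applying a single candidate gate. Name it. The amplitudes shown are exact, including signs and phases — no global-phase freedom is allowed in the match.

The unique candidate consistent with the amplitudes is Z(q2).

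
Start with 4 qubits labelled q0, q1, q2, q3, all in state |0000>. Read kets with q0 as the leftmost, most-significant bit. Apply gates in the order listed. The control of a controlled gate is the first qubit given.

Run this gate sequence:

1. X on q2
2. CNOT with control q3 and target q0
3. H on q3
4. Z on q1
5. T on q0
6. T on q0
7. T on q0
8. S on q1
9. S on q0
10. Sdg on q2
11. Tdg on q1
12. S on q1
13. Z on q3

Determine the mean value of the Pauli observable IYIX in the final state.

The expectation value of IYIX is 0.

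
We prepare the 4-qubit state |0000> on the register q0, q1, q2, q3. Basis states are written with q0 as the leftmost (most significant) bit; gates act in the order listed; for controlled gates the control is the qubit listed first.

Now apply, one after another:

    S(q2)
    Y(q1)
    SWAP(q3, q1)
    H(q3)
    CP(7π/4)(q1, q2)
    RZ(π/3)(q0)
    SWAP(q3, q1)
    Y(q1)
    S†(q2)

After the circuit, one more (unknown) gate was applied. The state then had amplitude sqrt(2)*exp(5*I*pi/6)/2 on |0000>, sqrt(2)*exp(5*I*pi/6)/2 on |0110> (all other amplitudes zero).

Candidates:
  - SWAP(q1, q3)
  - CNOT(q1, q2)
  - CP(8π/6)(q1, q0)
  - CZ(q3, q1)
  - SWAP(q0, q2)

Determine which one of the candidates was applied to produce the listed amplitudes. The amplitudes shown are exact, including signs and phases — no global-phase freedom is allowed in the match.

The unique candidate consistent with the amplitudes is CNOT(q1, q2).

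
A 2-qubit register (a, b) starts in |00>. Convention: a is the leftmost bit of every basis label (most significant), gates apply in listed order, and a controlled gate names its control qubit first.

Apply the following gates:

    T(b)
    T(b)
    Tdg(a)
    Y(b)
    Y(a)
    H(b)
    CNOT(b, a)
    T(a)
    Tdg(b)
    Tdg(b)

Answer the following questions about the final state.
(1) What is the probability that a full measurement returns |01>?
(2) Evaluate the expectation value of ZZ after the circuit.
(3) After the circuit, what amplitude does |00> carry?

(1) The probability of measuring |01> is 1/2.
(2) The observable ZZ averages to -1.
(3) The final state's coefficient on |00> equals 0.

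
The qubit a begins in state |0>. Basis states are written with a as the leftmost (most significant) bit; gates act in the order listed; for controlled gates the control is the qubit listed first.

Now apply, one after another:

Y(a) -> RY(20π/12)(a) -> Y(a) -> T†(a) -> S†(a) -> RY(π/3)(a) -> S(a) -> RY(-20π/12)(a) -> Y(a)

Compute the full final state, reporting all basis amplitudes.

After the circuit, the state carries amplitude 3/8 - 3*I/8 + exp(3*I*pi/4)/8 + 3*exp(I*pi/4)/8 on |0>, sqrt(3)*(1 - exp(3*I*pi/4) + exp(I*pi/4) + 3*I)/8 on |1>.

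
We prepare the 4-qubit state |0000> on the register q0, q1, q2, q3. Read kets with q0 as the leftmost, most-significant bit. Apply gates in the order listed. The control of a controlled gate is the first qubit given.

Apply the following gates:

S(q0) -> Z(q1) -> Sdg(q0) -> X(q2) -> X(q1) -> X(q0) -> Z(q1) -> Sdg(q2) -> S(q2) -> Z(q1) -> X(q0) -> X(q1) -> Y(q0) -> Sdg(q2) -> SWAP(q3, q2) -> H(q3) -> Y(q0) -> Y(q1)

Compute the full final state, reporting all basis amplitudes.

The resulting statevector has amplitude sqrt(2)/2 on |0100>, -sqrt(2)/2 on |0101>, and 0 on every other basis state.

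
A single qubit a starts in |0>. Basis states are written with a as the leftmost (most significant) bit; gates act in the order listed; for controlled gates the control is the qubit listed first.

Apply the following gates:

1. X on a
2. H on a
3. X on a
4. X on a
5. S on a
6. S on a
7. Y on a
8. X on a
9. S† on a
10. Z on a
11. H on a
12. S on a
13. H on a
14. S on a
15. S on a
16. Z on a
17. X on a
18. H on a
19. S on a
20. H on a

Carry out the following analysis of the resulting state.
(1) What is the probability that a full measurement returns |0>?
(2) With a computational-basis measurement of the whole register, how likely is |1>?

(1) Outcome |0> occurs with probability 1/2.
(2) Outcome |1> occurs with probability 1/2.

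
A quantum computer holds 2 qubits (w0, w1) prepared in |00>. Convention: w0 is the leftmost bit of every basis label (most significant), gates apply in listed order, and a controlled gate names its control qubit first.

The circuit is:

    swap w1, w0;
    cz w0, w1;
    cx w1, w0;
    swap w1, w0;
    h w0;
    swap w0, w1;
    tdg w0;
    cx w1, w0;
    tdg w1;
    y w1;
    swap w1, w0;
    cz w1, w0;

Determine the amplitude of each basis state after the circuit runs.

The resulting statevector has amplitude 0 on |00>, -sqrt(2)*exp(I*pi/4)/2 on |01>, sqrt(2)*I/2 on |10>, 0 on |11>.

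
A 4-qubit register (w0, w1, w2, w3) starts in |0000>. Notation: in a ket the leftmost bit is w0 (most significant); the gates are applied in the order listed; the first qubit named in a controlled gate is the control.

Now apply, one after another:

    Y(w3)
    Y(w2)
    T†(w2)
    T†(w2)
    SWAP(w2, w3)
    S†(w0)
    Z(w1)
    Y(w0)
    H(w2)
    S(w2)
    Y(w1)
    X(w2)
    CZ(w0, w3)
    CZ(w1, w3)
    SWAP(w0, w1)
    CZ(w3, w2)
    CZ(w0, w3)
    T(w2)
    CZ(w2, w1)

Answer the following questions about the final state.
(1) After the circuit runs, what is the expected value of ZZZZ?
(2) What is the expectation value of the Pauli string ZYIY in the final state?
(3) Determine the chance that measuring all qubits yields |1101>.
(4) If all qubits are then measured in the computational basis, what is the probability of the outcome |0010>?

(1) The expectation value of ZZZZ is 0.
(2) The expectation value of ZYIY is 0.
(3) A full measurement returns |1101> with probability 1/2.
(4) The probability of measuring |0010> is 0.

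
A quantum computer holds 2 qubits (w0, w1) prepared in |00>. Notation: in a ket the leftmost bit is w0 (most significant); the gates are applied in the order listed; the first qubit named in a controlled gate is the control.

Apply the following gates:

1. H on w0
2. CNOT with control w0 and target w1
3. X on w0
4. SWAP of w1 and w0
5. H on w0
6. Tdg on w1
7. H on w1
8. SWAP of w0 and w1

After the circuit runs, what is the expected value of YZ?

The expectation value of YZ is sqrt(2)/2.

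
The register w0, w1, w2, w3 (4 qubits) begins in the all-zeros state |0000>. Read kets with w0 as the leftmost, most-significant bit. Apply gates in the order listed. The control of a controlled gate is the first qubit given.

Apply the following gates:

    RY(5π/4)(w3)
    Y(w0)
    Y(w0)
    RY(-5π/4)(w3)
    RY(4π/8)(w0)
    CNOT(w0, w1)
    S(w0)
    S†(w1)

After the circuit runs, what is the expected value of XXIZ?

The observable XXIZ averages to 1. Key observation: steps 1-4 multiply out to the identity, so the circuit reduces to the remaining gates.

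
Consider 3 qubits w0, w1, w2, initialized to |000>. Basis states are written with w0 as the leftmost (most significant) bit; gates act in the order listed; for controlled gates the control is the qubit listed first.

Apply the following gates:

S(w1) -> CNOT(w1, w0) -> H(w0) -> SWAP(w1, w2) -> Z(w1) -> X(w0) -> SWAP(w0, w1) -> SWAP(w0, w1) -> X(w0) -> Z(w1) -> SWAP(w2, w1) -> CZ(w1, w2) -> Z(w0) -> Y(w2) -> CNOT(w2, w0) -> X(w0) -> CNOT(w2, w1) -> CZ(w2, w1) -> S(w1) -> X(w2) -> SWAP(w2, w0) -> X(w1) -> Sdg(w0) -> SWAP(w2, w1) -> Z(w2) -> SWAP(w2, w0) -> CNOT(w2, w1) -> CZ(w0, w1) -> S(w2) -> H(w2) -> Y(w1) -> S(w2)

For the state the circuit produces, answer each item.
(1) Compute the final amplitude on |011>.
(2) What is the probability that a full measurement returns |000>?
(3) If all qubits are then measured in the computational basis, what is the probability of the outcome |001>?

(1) The final state's coefficient on |011> equals -1/2. Key observation: steps 5-10 multiply out to the identity, so the circuit reduces to the remaining gates.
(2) Outcome |000> occurs with probability 1/4.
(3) Outcome |001> occurs with probability 1/4.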